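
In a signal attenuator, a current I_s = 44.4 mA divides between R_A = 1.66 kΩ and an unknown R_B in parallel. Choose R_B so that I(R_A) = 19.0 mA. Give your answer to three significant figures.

R_B ≈ 1.24 kΩ

The fraction through R_A equals R_B/(R_A+R_B).
With f = 0.4279, R_B = R_A · f/(1−f) = 1.66 × 0.7480 = 1.242 kΩ.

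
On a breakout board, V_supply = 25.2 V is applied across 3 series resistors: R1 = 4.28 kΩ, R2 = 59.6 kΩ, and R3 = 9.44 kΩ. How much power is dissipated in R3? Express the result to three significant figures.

P ≈ 1.12 mW

The common current is I = 25.2/73.32 = 0.3437 mA.
P = I²R = 0.1181 × 9.44 = 1.115 mW.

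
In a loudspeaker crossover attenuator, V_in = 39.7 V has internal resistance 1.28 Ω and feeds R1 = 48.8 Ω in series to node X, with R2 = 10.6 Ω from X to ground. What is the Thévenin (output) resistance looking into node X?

R_th ≈ 8.75 Ω

R1' = 1.28 + 48.8 = 50.08 Ω (source resistance + R1).
Zeroing V_in shorts the top of R1' to ground, so R_th = R1' ‖ R2 = 8.748 Ω.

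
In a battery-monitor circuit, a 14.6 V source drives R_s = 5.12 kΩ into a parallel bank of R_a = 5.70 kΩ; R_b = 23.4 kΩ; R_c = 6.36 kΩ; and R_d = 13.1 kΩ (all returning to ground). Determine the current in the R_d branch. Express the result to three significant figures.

I ≈ 0.336 mA

Parallel bank: R_p = 1/(1/5.70 + 1/23.4 + 1/6.36 + 1/13.1) = 2.214 kΩ.
Node voltage V_A = V_supply · R_p/(R_s + R_p) = 14.6 × 0.3018 = 4.407 V.
Branch current I = V_A/R_d = 4.407/13.1 = 0.3364 mA.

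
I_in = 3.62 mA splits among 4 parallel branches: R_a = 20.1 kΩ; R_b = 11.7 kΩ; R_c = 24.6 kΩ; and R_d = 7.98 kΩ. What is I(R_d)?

Conductances: ΣG = 1/20.1 + 1/11.7 + 1/24.6 + 1/7.98 = 0.3012 (1/kΩ).
R_d takes the fraction G_k/ΣG = 0.1253/0.3012 = 0.4161, so I = 3.62 × 0.4161 = 1.506 mA.

I ≈ 1.51 mA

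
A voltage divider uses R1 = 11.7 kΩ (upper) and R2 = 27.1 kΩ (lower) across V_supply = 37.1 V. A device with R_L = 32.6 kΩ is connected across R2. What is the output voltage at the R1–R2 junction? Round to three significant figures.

V_out ≈ 20.7 V

First combine the lower leg with the load: R2 ‖ R_L = 14.80 kΩ.
Then V_out = V_supply · R2'/(R1 + R2') = 37.1 × 14.80/26.50 = 20.72 V.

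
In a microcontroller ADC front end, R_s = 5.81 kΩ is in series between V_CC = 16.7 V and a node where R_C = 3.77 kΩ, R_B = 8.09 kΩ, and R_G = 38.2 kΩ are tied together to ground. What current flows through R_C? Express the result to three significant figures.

I ≈ 1.30 mA

Parallel bank: R_p = 1/(1/3.77 + 1/8.09 + 1/38.2) = 2.409 kΩ.
V_A = 16.7 × 2.409/8.219 = 4.895 V.
Branch current I = V_A/R_C = 4.895/3.77 = 1.299 mA.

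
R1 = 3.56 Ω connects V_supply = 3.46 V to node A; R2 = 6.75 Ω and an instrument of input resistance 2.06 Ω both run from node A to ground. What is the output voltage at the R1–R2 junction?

The load sits in parallel with R2, giving an effective lower resistance R2' = R2·R_L/(R2+R_L) = 1.578 Ω.
Now apply the divider: V_out = 3.46 × 0.3072 = 1.063 V.

V_out ≈ 1.06 V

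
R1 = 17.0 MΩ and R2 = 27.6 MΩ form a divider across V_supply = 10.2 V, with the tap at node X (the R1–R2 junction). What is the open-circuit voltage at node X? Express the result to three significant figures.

V_th ≈ 6.31 V

V_th is the unloaded tap voltage: V_supply · R2/(R1+R2) = 10.2 × 0.6188 = 6.312 V.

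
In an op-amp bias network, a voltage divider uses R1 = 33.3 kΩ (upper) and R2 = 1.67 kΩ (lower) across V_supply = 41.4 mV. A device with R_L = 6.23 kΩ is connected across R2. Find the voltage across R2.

V_out ≈ 1.58 mV

R2 ‖ R_L = (1.67 × 6.23)/(1.67 + 6.23) = 1.317 kΩ.
Now apply the divider: V_out = 41.4 × 0.03804 = 1.575 mV.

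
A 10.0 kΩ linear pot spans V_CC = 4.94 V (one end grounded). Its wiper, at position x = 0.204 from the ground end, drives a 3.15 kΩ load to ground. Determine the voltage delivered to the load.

V_out ≈ 0.665 V

The pot divides into 7.960 kΩ above the wiper and 2.040 kΩ below.
Lower segment in parallel with the load: 2.040 ‖ 3.15 = 1.238 kΩ.
Loaded-divider output: V_out = 4.94 × 0.1346 = 0.6650 V.
(Unloaded: V_out = x·V_CC = 1.01 V.)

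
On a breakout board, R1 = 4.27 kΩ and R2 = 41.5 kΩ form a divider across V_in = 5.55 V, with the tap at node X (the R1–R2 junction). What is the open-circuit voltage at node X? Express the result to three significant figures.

V_th ≈ 5.03 V

Open-circuit (no load on X): V_th = V_in · R2/(R1 + R2) = 5.55 × 41.5/(4.270 + 41.5) = 5.032 V.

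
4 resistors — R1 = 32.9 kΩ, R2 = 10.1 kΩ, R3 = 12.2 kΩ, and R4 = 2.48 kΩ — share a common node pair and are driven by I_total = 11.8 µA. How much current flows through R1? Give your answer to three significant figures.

Conductances: ΣG = 1/32.9 + 1/10.1 + 1/12.2 + 1/2.48 = 0.6146 (1/kΩ).
R1 takes the fraction G_k/ΣG = 0.03040/0.6146 = 0.04946, so I = 11.8 × 0.04946 = 0.5836 µA.

I ≈ 0.584 µA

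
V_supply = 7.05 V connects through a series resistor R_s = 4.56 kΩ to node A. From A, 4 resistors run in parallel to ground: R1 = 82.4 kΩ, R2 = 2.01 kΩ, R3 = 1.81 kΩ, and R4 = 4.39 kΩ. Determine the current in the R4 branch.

Equivalent of the parallel group: R_p = 0.7752 kΩ.
V_A by voltage divider: V_A = 7.05 × 0.7752/(4.56 + 0.7752) = 1.024 V.
Branch current I = V_A/R4 = 1.024/4.39 = 0.2333 mA.

I ≈ 0.233 mA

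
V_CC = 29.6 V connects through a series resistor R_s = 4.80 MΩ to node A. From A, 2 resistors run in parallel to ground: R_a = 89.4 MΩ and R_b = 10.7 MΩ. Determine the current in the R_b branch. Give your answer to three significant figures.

I ≈ 1.84 µA

Equivalent of the parallel group: R_p = 9.556 MΩ.
V_A = 29.6 × 9.556/14.36 = 19.70 V.
Branch current I = V_A/R_b = 19.70/10.7 = 1.841 µA.
(Check via current divider: I_total = 2.062 µA; share G_k/ΣG = 0.8931 → same result.)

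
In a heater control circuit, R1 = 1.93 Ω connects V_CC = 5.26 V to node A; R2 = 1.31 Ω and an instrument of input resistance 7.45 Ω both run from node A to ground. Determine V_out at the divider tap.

V_out ≈ 1.93 V

The load sits in parallel with R2, giving an effective lower resistance R2' = R2·R_L/(R2+R_L) = 1.114 Ω.
Now apply the divider: V_out = 5.26 × 0.3660 = 1.925 V.
(Unloaded it would be 2.13 V; the load pulls it down.)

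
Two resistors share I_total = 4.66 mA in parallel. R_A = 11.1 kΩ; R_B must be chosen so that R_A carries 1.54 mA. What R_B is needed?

R_B ≈ 5.48 kΩ

The fraction through R_A equals R_B/(R_A+R_B).
1.54/4.66 = R_B/(R_A + R_B) → R_B = R_A · (0.3305)/(1 − 0.3305) = 11.1 × 0.4936 = 5.479 kΩ.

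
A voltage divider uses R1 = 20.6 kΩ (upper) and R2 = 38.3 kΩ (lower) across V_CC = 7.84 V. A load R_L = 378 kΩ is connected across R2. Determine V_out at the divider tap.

The load sits in parallel with R2, giving an effective lower resistance R2' = R2·R_L/(R2+R_L) = 34.78 kΩ.
Now apply the divider: V_out = 7.84 × 0.6280 = 4.924 V.
(Unloaded it would be 5.10 V; the load pulls it down.)

V_out ≈ 4.92 V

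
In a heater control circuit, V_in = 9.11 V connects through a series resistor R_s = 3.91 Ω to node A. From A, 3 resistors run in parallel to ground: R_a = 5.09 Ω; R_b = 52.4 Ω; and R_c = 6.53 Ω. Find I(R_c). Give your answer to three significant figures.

Combine the parallel branches: R_p = (1/5.09 + 1/52.4 + 1/6.53)⁻¹ = 2.712 Ω.
V_A = 9.11 × 2.712/6.622 = 3.731 V.
I(R_c) = V_A / R_c = 3.731/6.53 = 0.5714 A.

I ≈ 0.571 A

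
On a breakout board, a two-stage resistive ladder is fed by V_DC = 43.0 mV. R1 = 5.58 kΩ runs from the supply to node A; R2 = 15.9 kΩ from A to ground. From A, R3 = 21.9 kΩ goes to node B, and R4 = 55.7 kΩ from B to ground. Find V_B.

V_B ≈ 21.7 mV

The second stage (R3 + R4 = 77.60 kΩ) loads node A in parallel with R2.
Effective lower resistance at A: R2 ‖ 77.60 = 13.20 kΩ.
First divider: V_A = V_DC · 13.20/(5.58 + 13.20) = 30.22 mV.
Then the unloaded second divider: V_B = V_A × R4/(R3+R4) = 30.22 × 0.7178 = 21.69 mV.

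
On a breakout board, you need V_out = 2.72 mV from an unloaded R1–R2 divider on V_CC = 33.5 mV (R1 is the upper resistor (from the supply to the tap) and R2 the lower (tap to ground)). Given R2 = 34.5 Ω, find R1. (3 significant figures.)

R1 ≈ 390 Ω

Required fraction k = V_out/V_CC = 0.08119.
So R1 = R2 · (V_CC/V_out − 1) = 34.5 × (33.5/2.72 − 1) = 34.5 × 11.32 = 390.4 Ω.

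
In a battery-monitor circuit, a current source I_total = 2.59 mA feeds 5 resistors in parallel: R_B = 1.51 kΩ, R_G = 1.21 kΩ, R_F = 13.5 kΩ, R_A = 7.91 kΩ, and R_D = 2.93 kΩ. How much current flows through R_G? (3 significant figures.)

I ≈ 1.05 mA

Conductances: ΣG = 1/1.51 + 1/1.21 + 1/13.5 + 1/7.91 + 1/2.93 = 2.030 (1/kΩ).
Current divider: I(R_G) = I_total · G_k/ΣG = 2.59 × (0.8264/2.030) = 2.59 × 0.4070 = 1.054 mA.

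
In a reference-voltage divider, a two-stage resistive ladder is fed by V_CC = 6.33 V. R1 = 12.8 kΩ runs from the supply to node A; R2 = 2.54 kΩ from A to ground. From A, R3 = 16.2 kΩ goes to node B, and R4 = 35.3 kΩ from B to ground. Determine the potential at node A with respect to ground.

The second stage (R3 + R4 = 51.50 kΩ) loads node A in parallel with R2.
R2 ‖ (R3+R4) = 2.421 kΩ.
First divider: V_A = V_CC · 2.421/(12.8 + 2.421) = 1.007 V.

V_A ≈ 1.01 V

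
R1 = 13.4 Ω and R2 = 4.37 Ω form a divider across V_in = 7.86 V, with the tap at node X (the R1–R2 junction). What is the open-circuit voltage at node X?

V_th ≈ 1.93 V

V_th is the unloaded tap voltage: V_in · R2/(R1+R2) = 7.86 × 0.2459 = 1.933 V.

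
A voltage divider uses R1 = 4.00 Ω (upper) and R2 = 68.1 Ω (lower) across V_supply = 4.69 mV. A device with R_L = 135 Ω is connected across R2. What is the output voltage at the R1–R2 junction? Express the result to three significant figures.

R2 ‖ R_L = (68.1 × 135)/(68.1 + 135) = 45.27 Ω.
Now apply the divider: V_out = 4.69 × 0.9188 = 4.309 mV.
(Unloaded it would be 4.43 mV; the load pulls it down.)

V_out ≈ 4.31 mV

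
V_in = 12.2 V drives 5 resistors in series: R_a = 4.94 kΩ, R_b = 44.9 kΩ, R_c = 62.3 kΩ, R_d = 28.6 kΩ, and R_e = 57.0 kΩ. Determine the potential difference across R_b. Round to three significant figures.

Series total: ΣR = 4.94 + 44.9 + 62.3 + 28.6 + 57.0 = 197.7 kΩ.
By the voltage-divider rule, V = 12.2 × 44.90/197.7 = 2.770 V.

V ≈ 2.77 V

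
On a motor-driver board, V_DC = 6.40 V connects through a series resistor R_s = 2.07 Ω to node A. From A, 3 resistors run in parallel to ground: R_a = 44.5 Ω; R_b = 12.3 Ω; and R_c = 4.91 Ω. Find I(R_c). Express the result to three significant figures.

I ≈ 0.797 A

Parallel bank: R_p = 1/(1/44.5 + 1/12.3 + 1/4.91) = 3.253 Ω.
V_A = 6.40 × 3.253/5.323 = 3.911 V.
I(R_c) = V_A / R_c = 3.911/4.91 = 0.7965 A.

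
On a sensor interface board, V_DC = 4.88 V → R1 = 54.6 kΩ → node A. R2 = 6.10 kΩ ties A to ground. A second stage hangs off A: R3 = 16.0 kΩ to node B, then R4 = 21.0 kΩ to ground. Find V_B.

Looking into the second stage from A: R3 + R4 = 37.00 kΩ appears in parallel with R2.
Effective lower resistance at A: R2 ‖ 37.00 = 5.237 kΩ.
V_A = 4.88 × 5.237/(54.6 + 5.237) = 0.4271 V.
Then the unloaded second divider: V_B = V_A × R4/(R3+R4) = 0.4271 × 0.5676 = 0.2424 V.

V_B ≈ 0.242 V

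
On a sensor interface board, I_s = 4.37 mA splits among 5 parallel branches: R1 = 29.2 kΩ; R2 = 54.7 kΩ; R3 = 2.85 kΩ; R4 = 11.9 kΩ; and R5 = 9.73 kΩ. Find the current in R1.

I ≈ 0.254 mA

Total conductance ΣG = 1/29.2 + 1/54.7 + 1/2.85 + 1/11.9 + 1/9.73 = 0.5902 (units of 1/kΩ).
R1 takes the fraction G_k/ΣG = 0.03425/0.5902 = 0.05802, so I = 4.37 × 0.05802 = 0.2536 mA.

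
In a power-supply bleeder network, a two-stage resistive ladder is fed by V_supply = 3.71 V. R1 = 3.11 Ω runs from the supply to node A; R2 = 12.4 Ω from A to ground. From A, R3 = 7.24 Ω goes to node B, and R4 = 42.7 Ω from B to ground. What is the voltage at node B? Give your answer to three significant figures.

V_B ≈ 2.42 V

Node A sees R2 in parallel with the series input of stage 2, R3 + R4 = 49.94 Ω.
Effective lower resistance at A: R2 ‖ 49.94 = 9.934 Ω.
First divider: V_A = V_supply · 9.934/(3.11 + 9.934) = 2.825 V.
Then the unloaded second divider: V_B = V_A × R4/(R3+R4) = 2.825 × 0.8550 = 2.416 V.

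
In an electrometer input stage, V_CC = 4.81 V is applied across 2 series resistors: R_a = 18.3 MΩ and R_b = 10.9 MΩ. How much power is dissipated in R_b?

The common current is I = 4.81/29.20 = 0.1647 µA.
P = I²R = 0.02713 × 10.9 = 0.2958 µW.

P ≈ 0.296 µW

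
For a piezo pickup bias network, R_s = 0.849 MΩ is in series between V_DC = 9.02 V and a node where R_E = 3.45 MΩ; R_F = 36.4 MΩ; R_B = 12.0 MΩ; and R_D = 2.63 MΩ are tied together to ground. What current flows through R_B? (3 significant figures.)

Parallel bank: R_p = 1/(1/3.45 + 1/36.4 + 1/12.0 + 1/2.63) = 1.281 MΩ.
V_A = 9.02 × 1.281/2.130 = 5.424 V.
I(R_B) = V_A / R_B = 5.424/12.0 = 0.4520 µA.
(Check via current divider: I_total = 4.236 µA; share G_k/ΣG = 0.1067 → same result.)

I ≈ 0.452 µA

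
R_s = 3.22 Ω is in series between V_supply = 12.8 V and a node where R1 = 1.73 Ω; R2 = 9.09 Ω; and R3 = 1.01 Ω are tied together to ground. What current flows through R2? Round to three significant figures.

I ≈ 0.220 A

Parallel bank: R_p = 1/(1/1.73 + 1/9.09 + 1/1.01) = 0.5959 Ω.
V_A = 12.8 × 0.5959/3.816 = 1.999 V.
Branch current I = V_A/R2 = 1.999/9.09 = 0.2199 A.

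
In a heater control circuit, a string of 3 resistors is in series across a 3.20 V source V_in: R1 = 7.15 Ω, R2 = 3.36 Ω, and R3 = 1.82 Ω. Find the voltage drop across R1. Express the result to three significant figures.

V ≈ 1.86 V

ΣR = 7.15 + 3.36 + 1.82 = 12.33 Ω.
V = V_in · R/ΣR = 3.20 × 0.5799 = 1.856 V.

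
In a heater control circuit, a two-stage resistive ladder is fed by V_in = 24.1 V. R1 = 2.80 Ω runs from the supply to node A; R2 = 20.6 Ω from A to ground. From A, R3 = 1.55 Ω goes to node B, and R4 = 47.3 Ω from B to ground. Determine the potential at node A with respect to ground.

Node A sees R2 in parallel with the series input of stage 2, R3 + R4 = 48.85 Ω.
R2 ‖ (R3+R4) = 14.49 Ω.
First divider: V_A = V_in · 14.49/(2.80 + 14.49) = 20.20 V.

V_A ≈ 20.2 V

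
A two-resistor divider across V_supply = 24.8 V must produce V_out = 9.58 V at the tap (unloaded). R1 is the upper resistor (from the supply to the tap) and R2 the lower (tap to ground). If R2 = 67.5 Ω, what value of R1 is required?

R1 ≈ 107 Ω

V_out/V_supply = R2/(R1+R2) = 0.3863.
R1 = R2·(1/k − 1) = 67.5 × 1.589 = 107.2 Ω.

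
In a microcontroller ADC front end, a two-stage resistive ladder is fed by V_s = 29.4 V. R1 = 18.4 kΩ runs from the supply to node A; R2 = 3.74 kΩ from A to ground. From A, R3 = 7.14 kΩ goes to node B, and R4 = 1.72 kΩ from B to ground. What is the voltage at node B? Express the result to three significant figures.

V_B ≈ 0.714 V

Node A sees R2 in parallel with the series input of stage 2, R3 + R4 = 8.860 kΩ.
R2 ‖ (R3+R4) = 2.630 kΩ.
V_A = 29.4 × 2.630/(18.4 + 2.630) = 3.677 V.
V_B = V_A × 0.1941 = 0.7137 V.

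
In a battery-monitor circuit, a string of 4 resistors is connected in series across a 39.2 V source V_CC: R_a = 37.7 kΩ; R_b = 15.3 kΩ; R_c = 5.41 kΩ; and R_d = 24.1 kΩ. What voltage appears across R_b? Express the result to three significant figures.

ΣR = 37.7 + 15.3 + 5.41 + 24.1 = 82.51 kΩ.
By the voltage-divider rule, V = 39.2 × 15.30/82.51 = 7.269 V.

V ≈ 7.27 V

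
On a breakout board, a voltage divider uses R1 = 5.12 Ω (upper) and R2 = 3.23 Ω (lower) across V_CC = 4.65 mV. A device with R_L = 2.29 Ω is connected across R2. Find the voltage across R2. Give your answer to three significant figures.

The load sits in parallel with R2, giving an effective lower resistance R2' = R2·R_L/(R2+R_L) = 1.340 Ω.
Voltage divider with the loaded lower leg: V_out = 4.65 × 1.340/(5.12 + 1.340) = 4.65 × 0.2074 = 0.9645 mV.

V_out ≈ 0.965 mV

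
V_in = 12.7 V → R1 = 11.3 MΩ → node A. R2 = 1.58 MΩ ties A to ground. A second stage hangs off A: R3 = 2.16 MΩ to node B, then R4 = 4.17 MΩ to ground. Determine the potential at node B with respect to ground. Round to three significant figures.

V_B ≈ 0.842 V

Looking into the second stage from A: R3 + R4 = 6.330 MΩ appears in parallel with R2.
Effective lower resistance at A: R2 ‖ 6.330 = 1.264 MΩ.
First divider: V_A = V_in · 1.264/(11.3 + 1.264) = 1.278 V.
V_B = V_A × 0.6588 = 0.8419 V.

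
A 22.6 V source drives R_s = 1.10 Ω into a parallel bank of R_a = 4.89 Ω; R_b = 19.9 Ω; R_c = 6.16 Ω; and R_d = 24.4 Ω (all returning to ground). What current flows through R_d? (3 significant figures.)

Equivalent of the parallel group: R_p = 2.183 Ω.
Node voltage V_A = V_DC · R_p/(R_s + R_p) = 22.6 × 0.6649 = 15.03 V.
I(R_d) = V_A / R_d = 15.03/24.4 = 0.6159 A.
(Equivalently: I_total = 6.884 A, then current-divider fraction G_k/ΣG = 0.08947.)

I ≈ 0.616 A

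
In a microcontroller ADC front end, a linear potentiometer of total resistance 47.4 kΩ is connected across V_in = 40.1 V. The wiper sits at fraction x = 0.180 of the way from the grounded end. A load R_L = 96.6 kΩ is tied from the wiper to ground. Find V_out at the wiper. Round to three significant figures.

V_out ≈ 6.73 V

Lower segment x·R_p = 8.532 kΩ; upper segment (1−x)·R_p = 38.87 kΩ.
R_L loads the lower segment: effective lower R = 7.840 kΩ.
Loaded-divider output: V_out = 40.1 × 0.1678 = 6.731 V.
(Unloaded: V_out = x·V_in = 7.22 V.)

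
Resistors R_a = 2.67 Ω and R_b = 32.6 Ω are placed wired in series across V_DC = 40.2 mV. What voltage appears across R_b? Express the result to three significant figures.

V ≈ 37.2 mV

ΣR = 2.67 + 32.6 = 35.27 Ω.
V = V_DC · R/ΣR = 40.2 × 0.9243 = 37.16 mV.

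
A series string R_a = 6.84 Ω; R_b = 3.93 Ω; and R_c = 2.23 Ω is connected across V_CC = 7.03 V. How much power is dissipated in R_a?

P ≈ 2.00 W

ΣR = 13.00 Ω → I = 7.03/13.00 = 0.5408 A.
P = I²R = 0.2924 × 6.84 = 2.000 W.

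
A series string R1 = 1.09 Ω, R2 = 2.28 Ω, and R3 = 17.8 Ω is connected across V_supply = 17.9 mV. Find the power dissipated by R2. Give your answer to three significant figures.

P ≈ 1.63 µW

ΣR = 21.17 Ω → I = 17.9/21.17 = 0.8455 mA.
V(R2) = I·R = 1.928 mV; P = V·I = 1.928 × 0.8455 = 1.630 µW.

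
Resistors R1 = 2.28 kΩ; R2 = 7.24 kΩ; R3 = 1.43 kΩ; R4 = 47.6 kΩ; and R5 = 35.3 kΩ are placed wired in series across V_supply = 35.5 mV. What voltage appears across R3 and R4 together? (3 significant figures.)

Series total: ΣR = 2.28 + 7.24 + 1.43 + 47.6 + 35.3 = 93.85 kΩ.
R_{R3..R4} = 1.43 + 47.6 = 49.03 kΩ.
By the voltage-divider rule, V = 35.5 × 49.03/93.85 = 18.55 mV.

V ≈ 18.5 mV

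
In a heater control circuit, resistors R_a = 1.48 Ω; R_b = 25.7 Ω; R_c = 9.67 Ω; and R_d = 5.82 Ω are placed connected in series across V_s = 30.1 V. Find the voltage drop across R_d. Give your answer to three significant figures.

V ≈ 4.11 V

Total series resistance ΣR = 1.48 + 25.7 + 9.67 + 5.82 = 42.67 Ω.
V = V_s · R/ΣR = 30.1 × 0.1364 = 4.106 V.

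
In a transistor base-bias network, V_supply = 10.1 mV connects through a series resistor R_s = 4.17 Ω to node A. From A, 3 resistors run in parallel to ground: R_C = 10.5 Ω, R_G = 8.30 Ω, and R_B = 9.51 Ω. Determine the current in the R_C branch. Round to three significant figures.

Combine the parallel branches: R_p = (1/10.5 + 1/8.30 + 1/9.51)⁻¹ = 3.117 Ω.
V_A = 10.1 × 3.117/7.287 = 4.320 mV.
Branch current I = V_A/R_C = 4.320/10.5 = 0.4114 mA.

I ≈ 0.411 mA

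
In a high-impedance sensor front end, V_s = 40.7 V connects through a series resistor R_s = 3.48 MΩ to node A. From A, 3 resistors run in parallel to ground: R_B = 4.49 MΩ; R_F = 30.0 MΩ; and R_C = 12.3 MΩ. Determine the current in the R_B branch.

Parallel bank: R_p = 1/(1/4.49 + 1/30.0 + 1/12.3) = 2.964 MΩ.
Node voltage V_A = V_s · R_p/(R_s + R_p) = 40.7 × 0.4600 = 18.72 V.
Branch current I = V_A/R_B = 18.72/4.49 = 4.170 µA.

I ≈ 4.17 µA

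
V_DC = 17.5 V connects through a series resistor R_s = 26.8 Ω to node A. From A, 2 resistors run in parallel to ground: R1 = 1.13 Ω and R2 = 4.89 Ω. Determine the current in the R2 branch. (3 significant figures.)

Equivalent of the parallel group: R_p = 0.9179 Ω.
Node voltage V_A = V_DC · R_p/(R_s + R_p) = 17.5 × 0.03312 = 0.5795 V.
Branch current I = V_A/R2 = 0.5795/4.89 = 0.1185 A.

I ≈ 0.119 A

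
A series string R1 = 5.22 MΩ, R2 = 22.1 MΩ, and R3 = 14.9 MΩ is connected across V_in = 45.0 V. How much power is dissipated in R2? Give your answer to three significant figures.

The common current is I = 45.0/42.22 = 1.066 µA.
P(R2) = I²·R2 = (1.066)² × 22.1 = 25.11 µW.

P ≈ 25.1 µW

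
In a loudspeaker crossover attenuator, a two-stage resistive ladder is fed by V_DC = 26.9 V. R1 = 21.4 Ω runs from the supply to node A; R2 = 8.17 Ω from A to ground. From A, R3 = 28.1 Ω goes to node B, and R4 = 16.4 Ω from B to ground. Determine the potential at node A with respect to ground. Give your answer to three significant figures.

V_A ≈ 6.56 V

The second stage (R3 + R4 = 44.50 Ω) loads node A in parallel with R2.
R2 ‖ (R3+R4) = 6.903 Ω.
First divider: V_A = V_DC · 6.903/(21.4 + 6.903) = 6.561 V.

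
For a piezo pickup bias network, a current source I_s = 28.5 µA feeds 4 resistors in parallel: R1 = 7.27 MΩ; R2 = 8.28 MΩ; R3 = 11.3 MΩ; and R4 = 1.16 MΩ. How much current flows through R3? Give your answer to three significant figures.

Conductances: ΣG = 1/7.27 + 1/8.28 + 1/11.3 + 1/1.16 = 1.209 (1/MΩ).
Current divider: I(R3) = I_s · G_k/ΣG = 28.5 × (0.08850/1.209) = 28.5 × 0.07320 = 2.086 µA.

I ≈ 2.09 µA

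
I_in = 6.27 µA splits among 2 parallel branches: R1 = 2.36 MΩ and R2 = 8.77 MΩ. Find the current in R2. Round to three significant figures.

I ≈ 1.33 µA

Two-branch current divider: I_k = I_in · R_other/(R_1 + R_2).
So I = 6.27 × 2.36/11.13 = 1.329 µA.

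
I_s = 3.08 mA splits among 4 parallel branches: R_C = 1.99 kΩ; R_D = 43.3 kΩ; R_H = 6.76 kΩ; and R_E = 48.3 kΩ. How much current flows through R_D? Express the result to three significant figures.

ΣG = 1/1.99 + 1/43.3 + 1/6.76 + 1/48.3 = 0.6942.
Current divider: I(R_D) = I_s · G_k/ΣG = 3.08 × (0.02309/0.6942) = 3.08 × 0.03327 = 0.1025 mA.

I ≈ 0.102 mA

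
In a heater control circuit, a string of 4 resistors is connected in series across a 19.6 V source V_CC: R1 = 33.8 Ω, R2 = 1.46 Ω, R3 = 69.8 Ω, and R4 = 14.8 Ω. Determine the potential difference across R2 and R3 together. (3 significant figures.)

V ≈ 11.7 V

Series total: ΣR = 33.8 + 1.46 + 69.8 + 14.8 = 119.9 Ω.
R_{R2..R3} = 1.46 + 69.8 = 71.26 Ω.
Voltage divider: V = V_CC · (71.26 / 119.9) = 19.6 × 0.5945 = 11.65 V.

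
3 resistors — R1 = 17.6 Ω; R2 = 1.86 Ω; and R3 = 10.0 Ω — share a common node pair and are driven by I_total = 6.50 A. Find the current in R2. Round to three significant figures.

ΣG = 1/17.6 + 1/1.86 + 1/10.0 = 0.6945.
R2 takes the fraction G_k/ΣG = 0.5376/0.6945 = 0.7742, so I = 6.50 × 0.7742 = 5.032 A.

I ≈ 5.03 A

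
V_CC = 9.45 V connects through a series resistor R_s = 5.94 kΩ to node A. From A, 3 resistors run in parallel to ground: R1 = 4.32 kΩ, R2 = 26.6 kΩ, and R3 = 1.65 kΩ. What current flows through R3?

Parallel bank: R_p = 1/(1/4.32 + 1/26.6 + 1/1.65) = 1.143 kΩ.
V_A by voltage divider: V_A = 9.45 × 1.143/(5.94 + 1.143) = 1.525 V.
I(R3) = V_A / R3 = 1.525/1.65 = 0.9240 mA.
(Check via current divider: I_total = 1.334 mA; share G_k/ΣG = 0.6925 → same result.)

I ≈ 0.924 mA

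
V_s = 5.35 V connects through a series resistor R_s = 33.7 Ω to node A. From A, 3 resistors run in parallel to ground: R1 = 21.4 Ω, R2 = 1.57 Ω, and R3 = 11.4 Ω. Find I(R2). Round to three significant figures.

I ≈ 0.126 A

Equivalent of the parallel group: R_p = 1.296 Ω.
V_A = 5.35 × 1.296/35.00 = 0.1982 V.
Branch current I = V_A/R2 = 0.1982/1.57 = 0.1262 A.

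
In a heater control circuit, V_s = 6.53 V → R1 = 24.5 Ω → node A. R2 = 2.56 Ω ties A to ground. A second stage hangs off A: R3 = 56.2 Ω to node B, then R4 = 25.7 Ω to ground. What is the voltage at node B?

The second stage (R3 + R4 = 81.90 Ω) loads node A in parallel with R2.
R2 ‖ (R3+R4) = 2.482 Ω.
So V_A = 6.53 × 0.09200 = 0.6008 V.
Stage 2 is unloaded, so V_B = V_A · R4/(R3+R4) = 0.6008 × 25.7/81.90 = 0.1885 V.

V_B ≈ 0.189 V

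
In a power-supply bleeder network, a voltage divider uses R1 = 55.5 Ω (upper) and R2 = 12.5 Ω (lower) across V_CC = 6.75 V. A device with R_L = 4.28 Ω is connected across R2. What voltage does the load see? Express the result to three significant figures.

R2 ‖ R_L = (12.5 × 4.28)/(12.5 + 4.28) = 3.188 Ω.
Now apply the divider: V_out = 6.75 × 0.05433 = 0.3667 V.

V_out ≈ 0.367 V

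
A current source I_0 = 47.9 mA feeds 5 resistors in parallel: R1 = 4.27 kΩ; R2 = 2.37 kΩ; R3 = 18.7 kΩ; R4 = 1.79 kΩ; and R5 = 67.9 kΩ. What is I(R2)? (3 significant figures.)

Total conductance ΣG = 1/4.27 + 1/2.37 + 1/18.7 + 1/1.79 + 1/67.9 = 1.283 (units of 1/kΩ).
R2 takes the fraction G_k/ΣG = 0.4219/1.283 = 0.3289, so I = 47.9 × 0.3289 = 15.75 mA.

I ≈ 15.8 mA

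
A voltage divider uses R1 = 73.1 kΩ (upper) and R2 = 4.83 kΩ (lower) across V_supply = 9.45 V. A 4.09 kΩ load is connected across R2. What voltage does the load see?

V_out ≈ 0.278 V

The load sits in parallel with R2, giving an effective lower resistance R2' = R2·R_L/(R2+R_L) = 2.215 kΩ.
Then V_out = V_supply · R2'/(R1 + R2') = 9.45 × 2.215/75.31 = 0.2779 V.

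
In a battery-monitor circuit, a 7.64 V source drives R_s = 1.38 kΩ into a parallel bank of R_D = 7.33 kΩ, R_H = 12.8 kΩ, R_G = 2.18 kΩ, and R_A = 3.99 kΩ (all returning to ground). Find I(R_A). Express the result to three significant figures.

I ≈ 0.842 mA

Combine the parallel branches: R_p = (1/7.33 + 1/12.8 + 1/2.18 + 1/3.99)⁻¹ = 1.082 kΩ.
V_A by voltage divider: V_A = 7.64 × 1.082/(1.38 + 1.082) = 3.358 V.
I(R_A) = V_A / R_A = 3.358/3.99 = 0.8417 mA.
(Check via current divider: I_total = 3.103 mA; share G_k/ΣG = 0.2713 → same result.)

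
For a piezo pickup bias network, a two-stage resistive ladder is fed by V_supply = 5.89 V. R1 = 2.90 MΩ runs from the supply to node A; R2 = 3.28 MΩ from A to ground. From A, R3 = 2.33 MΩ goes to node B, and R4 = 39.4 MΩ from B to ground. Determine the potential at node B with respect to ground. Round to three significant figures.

V_B ≈ 2.85 V

The second stage (R3 + R4 = 41.73 MΩ) loads node A in parallel with R2.
Effective lower resistance at A: R2 ‖ 41.73 = 3.041 MΩ.
So V_A = 5.89 × 0.5119 = 3.015 V.
V_B = V_A × 0.9442 = 2.847 V.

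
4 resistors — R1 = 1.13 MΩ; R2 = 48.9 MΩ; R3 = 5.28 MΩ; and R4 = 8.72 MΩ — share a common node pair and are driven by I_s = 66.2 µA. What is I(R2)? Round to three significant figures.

Total conductance ΣG = 1/1.13 + 1/48.9 + 1/5.28 + 1/8.72 = 1.209 (units of 1/MΩ).
R2 takes the fraction G_k/ΣG = 0.02045/1.209 = 0.01691, so I = 66.2 × 0.01691 = 1.119 µA.

I ≈ 1.12 µA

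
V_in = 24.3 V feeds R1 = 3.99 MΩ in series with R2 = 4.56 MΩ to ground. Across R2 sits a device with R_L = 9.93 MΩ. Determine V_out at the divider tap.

V_out ≈ 10.7 V

R2 ‖ R_L = (4.56 × 9.93)/(4.56 + 9.93) = 3.125 MΩ.
Then V_out = V_in · R2'/(R1 + R2') = 24.3 × 3.125/7.115 = 10.67 V.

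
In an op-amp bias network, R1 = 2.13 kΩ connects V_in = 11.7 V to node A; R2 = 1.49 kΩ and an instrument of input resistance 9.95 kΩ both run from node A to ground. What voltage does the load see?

V_out ≈ 4.43 V

R2 ‖ R_L = (1.49 × 9.95)/(1.49 + 9.95) = 1.296 kΩ.
Now apply the divider: V_out = 11.7 × 0.3783 = 4.426 V.
(Unloaded it would be 4.82 V; the load pulls it down.)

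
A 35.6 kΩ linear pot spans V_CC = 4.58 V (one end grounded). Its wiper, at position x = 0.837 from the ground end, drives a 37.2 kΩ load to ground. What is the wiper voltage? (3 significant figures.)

Split the track: R_lower = x·R_p = 29.80 kΩ, R_upper = (1−x)·R_p = 5.803 kΩ.
(x·R_p) ‖ R_L = 16.54 kΩ.
Loaded-divider output: V_out = 4.58 × 0.7403 = 3.391 V.

V_out ≈ 3.39 V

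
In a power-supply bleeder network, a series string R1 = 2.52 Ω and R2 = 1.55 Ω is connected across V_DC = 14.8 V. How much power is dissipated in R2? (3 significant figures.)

Series current I = V_DC/ΣR = 14.8/4.070 = 3.636 A.
P = I²R = 13.22 × 1.55 = 20.50 W.

P ≈ 20.5 W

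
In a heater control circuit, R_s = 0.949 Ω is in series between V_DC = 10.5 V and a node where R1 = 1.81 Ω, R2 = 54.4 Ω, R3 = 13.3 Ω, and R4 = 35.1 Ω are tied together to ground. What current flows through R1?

I ≈ 3.54 A

Parallel bank: R_p = 1/(1/1.81 + 1/54.4 + 1/13.3 + 1/35.1) = 1.482 Ω.
V_A by voltage divider: V_A = 10.5 × 1.482/(0.949 + 1.482) = 6.402 V.
Branch current I = V_A/R1 = 6.402/1.81 = 3.537 A.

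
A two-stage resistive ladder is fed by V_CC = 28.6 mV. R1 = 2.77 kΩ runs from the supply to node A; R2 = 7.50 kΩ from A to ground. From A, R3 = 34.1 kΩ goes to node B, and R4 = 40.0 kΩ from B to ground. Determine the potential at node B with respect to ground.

V_B ≈ 11.0 mV

The second stage (R3 + R4 = 74.10 kΩ) loads node A in parallel with R2.
R2 ‖ (R3+R4) = 6.811 kΩ.
So V_A = 28.6 × 0.7109 = 20.33 mV.
Then the unloaded second divider: V_B = V_A × R4/(R3+R4) = 20.33 × 0.5398 = 10.97 mV.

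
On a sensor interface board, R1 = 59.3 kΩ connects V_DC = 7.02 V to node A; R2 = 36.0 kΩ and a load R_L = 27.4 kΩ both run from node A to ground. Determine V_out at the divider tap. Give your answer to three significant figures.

V_out ≈ 1.46 V

The load sits in parallel with R2, giving an effective lower resistance R2' = R2·R_L/(R2+R_L) = 15.56 kΩ.
Now apply the divider: V_out = 7.02 × 0.2078 = 1.459 V.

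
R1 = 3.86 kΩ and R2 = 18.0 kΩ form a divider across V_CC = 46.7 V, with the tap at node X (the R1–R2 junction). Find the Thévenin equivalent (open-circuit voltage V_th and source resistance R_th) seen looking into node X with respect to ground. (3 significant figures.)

V_th ≈ 38.5 V, R_th ≈ 3.18 kΩ

Open-circuit (no load on X): V_th = V_CC · R2/(R1 + R2) = 46.7 × 18.0/(3.860 + 18.0) = 38.45 V.
Looking into X with the source shorted: R_th = R1·R2/(R1+R2) = 3.860 × 18.0/21.86 = 3.178 kΩ.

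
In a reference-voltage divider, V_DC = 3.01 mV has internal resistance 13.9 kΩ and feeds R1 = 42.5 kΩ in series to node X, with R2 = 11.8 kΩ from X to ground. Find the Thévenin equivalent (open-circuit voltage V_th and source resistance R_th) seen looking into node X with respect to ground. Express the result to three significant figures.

R1' = 13.9 + 42.5 = 56.40 kΩ (source resistance + R1).
Open-circuit (no load on X): V_th = V_DC · R2/(R1' + R2) = 3.01 × 11.8/(56.40 + 11.8) = 0.5208 mV.
Looking into X with the source shorted: R_th = R1'·R2/(R1'+R2) = 56.40 × 11.8/68.20 = 9.758 kΩ.

V_th ≈ 0.521 mV, R_th ≈ 9.76 kΩ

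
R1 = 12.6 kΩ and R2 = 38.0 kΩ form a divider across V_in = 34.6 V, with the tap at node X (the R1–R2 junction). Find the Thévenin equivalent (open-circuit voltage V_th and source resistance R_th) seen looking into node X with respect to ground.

V_th ≈ 26.0 V, R_th ≈ 9.46 kΩ

Open-circuit (no load on X): V_th = V_in · R2/(R1 + R2) = 34.6 × 38.0/(12.60 + 38.0) = 25.98 V.
Looking into X with the source shorted: R_th = R1·R2/(R1+R2) = 12.60 × 38.0/50.60 = 9.462 kΩ.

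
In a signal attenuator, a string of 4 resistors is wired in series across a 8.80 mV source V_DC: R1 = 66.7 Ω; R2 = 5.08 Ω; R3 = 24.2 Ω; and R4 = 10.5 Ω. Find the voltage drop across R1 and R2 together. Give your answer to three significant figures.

V ≈ 5.93 mV

ΣR = 66.7 + 5.08 + 24.2 + 10.5 = 106.5 Ω.
R_{R1..R2} = 66.7 + 5.08 = 71.78 Ω.
V = V_DC · R/ΣR = 8.80 × 0.6741 = 5.932 mV.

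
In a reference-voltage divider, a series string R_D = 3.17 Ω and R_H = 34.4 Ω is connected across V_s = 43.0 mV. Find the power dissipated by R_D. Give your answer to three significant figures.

P ≈ 4.15 µW

The common current is I = 43.0/37.57 = 1.145 mA.
P(R_D) = I²·R_D = (1.145)² × 3.17 = 4.153 µW.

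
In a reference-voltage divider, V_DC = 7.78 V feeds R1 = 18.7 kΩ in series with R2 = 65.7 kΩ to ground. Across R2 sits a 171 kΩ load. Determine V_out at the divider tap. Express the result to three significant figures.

V_out ≈ 5.58 V

R2 ‖ R_L = (65.7 × 171)/(65.7 + 171) = 47.46 kΩ.
Voltage divider with the loaded lower leg: V_out = 7.78 × 47.46/(18.7 + 47.46) = 7.78 × 0.7174 = 5.581 V.
(Unloaded it would be 6.06 V; the load pulls it down.)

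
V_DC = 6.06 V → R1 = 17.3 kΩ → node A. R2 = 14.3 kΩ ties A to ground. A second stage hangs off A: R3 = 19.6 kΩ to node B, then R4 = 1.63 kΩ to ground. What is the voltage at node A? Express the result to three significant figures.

Node A sees R2 in parallel with the series input of stage 2, R3 + R4 = 21.23 kΩ.
Effective lower resistance at A: R2 ‖ 21.23 = 8.545 kΩ.
So V_A = 6.06 × 0.3306 = 2.004 V.

V_A ≈ 2.00 V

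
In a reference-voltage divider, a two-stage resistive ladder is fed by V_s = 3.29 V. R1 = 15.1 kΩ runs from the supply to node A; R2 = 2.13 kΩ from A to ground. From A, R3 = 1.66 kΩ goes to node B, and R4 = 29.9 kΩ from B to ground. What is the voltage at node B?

V_B ≈ 0.364 V

Looking into the second stage from A: R3 + R4 = 31.56 kΩ appears in parallel with R2.
Effective lower resistance at A: R2 ‖ 31.56 = 1.995 kΩ.
So V_A = 3.29 × 0.1167 = 0.3840 V.
Stage 2 is unloaded, so V_B = V_A · R4/(R3+R4) = 0.3840 × 29.9/31.56 = 0.3638 V.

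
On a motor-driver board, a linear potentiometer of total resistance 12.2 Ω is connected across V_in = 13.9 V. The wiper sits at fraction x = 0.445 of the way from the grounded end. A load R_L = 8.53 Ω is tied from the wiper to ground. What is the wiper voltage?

Split the track: R_lower = x·R_p = 5.429 Ω, R_upper = (1−x)·R_p = 6.771 Ω.
(x·R_p) ‖ R_L = 3.318 Ω.
Then V_out = V_in · 3.318/(6.771 + 3.318) = 4.571 V.
(Unloaded: V_out = x·V_in = 6.19 V.)

V_out ≈ 4.57 V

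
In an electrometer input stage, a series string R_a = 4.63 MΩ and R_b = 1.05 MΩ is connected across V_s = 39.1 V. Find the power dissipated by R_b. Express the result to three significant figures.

The common current is I = 39.1/5.680 = 6.884 µA.
P(R_b) = I²·R_b = (6.884)² × 1.05 = 49.76 µW.

P ≈ 49.8 µW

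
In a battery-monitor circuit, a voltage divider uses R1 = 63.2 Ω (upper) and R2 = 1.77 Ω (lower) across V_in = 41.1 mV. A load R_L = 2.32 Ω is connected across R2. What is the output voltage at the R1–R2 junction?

The load sits in parallel with R2, giving an effective lower resistance R2' = R2·R_L/(R2+R_L) = 1.004 Ω.
Then V_out = V_in · R2'/(R1 + R2') = 41.1 × 1.004/64.20 = 0.6427 mV.

V_out ≈ 0.643 mV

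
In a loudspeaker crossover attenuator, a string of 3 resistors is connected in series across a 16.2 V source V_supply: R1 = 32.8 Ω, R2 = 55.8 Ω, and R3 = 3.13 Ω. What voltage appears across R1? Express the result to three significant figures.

ΣR = 32.8 + 55.8 + 3.13 = 91.73 Ω.
By the voltage-divider rule, V = 16.2 × 32.80/91.73 = 5.793 V.

V ≈ 5.79 V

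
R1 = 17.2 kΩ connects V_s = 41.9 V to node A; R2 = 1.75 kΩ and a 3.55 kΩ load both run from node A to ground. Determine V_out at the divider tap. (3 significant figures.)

The load sits in parallel with R2, giving an effective lower resistance R2' = R2·R_L/(R2+R_L) = 1.172 kΩ.
Now apply the divider: V_out = 41.9 × 0.06380 = 2.673 V.
(Unloaded it would be 3.87 V; the load pulls it down.)

V_out ≈ 2.67 V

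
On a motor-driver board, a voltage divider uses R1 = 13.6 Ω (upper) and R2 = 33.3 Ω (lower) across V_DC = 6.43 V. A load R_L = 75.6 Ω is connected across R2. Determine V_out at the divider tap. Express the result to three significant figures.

V_out ≈ 4.05 V

R2 ‖ R_L = (33.3 × 75.6)/(33.3 + 75.6) = 23.12 Ω.
Then V_out = V_DC · R2'/(R1 + R2') = 6.43 × 23.12/36.72 = 4.048 V.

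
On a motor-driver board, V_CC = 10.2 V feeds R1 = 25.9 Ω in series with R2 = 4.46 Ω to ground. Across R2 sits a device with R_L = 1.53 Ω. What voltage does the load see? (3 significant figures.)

V_out ≈ 0.430 V

R2 ‖ R_L = (4.46 × 1.53)/(4.46 + 1.53) = 1.139 Ω.
Then V_out = V_CC · R2'/(R1 + R2') = 10.2 × 1.139/27.04 = 0.4297 V.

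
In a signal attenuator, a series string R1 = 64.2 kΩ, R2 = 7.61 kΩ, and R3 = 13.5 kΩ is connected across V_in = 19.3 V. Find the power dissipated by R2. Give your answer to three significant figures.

ΣR = 85.31 kΩ → I = 19.3/85.31 = 0.2262 mA.
P(R2) = I²·R2 = (0.2262)² × 7.61 = 0.3895 mW.

P ≈ 0.389 mW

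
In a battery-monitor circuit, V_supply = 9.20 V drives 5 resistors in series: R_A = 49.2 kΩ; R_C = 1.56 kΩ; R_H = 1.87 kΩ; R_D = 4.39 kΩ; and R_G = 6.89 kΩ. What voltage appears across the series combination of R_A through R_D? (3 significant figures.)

V ≈ 8.21 V

Total series resistance ΣR = 49.2 + 1.56 + 1.87 + 4.39 + 6.89 = 63.91 kΩ.
R_{R_A..R_D} = 49.2 + 1.56 + 1.87 + 4.39 = 57.02 kΩ.
By the voltage-divider rule, V = 9.20 × 57.02/63.91 = 8.208 V.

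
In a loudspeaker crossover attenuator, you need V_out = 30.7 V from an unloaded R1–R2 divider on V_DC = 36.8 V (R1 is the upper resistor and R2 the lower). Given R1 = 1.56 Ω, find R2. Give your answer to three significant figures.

The divider ratio is R2/(R1+R2) = 30.7/36.8 = 0.8342.
Rearranging, R2 = R1·k/(1−k) = 1.56 × 5.033 = 7.851 Ω.

R2 ≈ 7.85 Ω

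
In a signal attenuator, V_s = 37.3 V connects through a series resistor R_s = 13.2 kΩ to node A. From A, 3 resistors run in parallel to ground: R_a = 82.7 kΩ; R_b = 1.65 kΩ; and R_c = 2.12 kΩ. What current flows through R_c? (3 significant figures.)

I ≈ 1.14 mA

Equivalent of the parallel group: R_p = 0.9176 kΩ.
V_A = 37.3 × 0.9176/14.12 = 2.424 V.
Branch current I = V_A/R_c = 2.424/2.12 = 1.144 mA.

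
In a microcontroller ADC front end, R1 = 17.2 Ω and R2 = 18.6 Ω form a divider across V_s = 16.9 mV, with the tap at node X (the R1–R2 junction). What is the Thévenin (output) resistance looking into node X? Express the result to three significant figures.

Looking into X with the source shorted: R_th = R1·R2/(R1+R2) = 17.20 × 18.6/35.80 = 8.936 Ω.

R_th ≈ 8.94 Ω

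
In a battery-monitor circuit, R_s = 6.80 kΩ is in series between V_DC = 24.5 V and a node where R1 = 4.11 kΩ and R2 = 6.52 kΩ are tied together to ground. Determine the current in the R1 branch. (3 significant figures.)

I ≈ 1.61 mA

Combine the parallel branches: R_p = (1/4.11 + 1/6.52)⁻¹ = 2.521 kΩ.
V_A by voltage divider: V_A = 24.5 × 2.521/(6.80 + 2.521) = 6.626 V.
Branch current I = V_A/R1 = 6.626/4.11 = 1.612 mA.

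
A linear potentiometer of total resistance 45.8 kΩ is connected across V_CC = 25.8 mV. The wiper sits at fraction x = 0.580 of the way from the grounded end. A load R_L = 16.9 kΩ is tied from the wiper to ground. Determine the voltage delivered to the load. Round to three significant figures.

Split the track: R_lower = x·R_p = 26.56 kΩ, R_upper = (1−x)·R_p = 19.24 kΩ.
(x·R_p) ‖ R_L = 10.33 kΩ.
Loaded-divider output: V_out = 25.8 × 0.3494 = 9.014 mV.

V_out ≈ 9.01 mV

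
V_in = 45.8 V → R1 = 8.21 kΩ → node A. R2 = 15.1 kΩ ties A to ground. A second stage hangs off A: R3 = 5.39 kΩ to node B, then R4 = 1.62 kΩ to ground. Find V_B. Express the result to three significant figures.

Node A sees R2 in parallel with the series input of stage 2, R3 + R4 = 7.010 kΩ.
R2 ‖ (R3+R4) = 4.787 kΩ.
So V_A = 45.8 × 0.3683 = 16.87 V.
V_B = V_A × 0.2311 = 3.899 V.

V_B ≈ 3.90 V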